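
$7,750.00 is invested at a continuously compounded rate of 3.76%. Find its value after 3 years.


Formula: FV = P * e^(r*t)
Exponent: r*t = 0.0376 * 3 = 0.1128
e^(0.1128) = 1.119408
FV = $7,750.00 * 1.119408 = $8,675.41

$8,675.41


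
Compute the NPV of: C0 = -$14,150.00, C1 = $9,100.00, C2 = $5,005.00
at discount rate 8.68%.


Formula: NPV = C0 + C1/(1+r) + C2/(1+r)^2
Discount C1: $9,100.00 / (1 + 0.0868) = $8,373.21
Discount C2: $5,005.00 / (1 + 0.0868)^2 = $4,237.45
NPV = -$14,150.00 + $8,373.21 + $4,237.45 = -$1,539.34

-$1,539.34


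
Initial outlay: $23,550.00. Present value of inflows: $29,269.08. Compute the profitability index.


Formula: PI = PV(cash flows) / initial investment
Substituting: PI = $29,269.08 / $23,550.00
PI = 1.2428

1.2428


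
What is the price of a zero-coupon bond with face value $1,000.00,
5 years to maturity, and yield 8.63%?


Formula: Price = FV / (1 + r)^n
Substituting: Price = $1,000.00 / (1 + 0.0863)^5
Discount factor: (1.0863)^5 = 1.512686
Price = $1,000.00 / 1.512686 = $661.08

$661.08


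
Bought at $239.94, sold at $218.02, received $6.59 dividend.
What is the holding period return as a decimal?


Formula: HPR = (P1 - P0 + D) / P0
Gain: $218.02 - $239.94 + $6.59 = -$15.33
HPR = -$15.33 / $239.94 = -0.0639

-0.0639


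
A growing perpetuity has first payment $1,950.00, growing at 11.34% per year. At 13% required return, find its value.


Formula: PV = C / (r - g)
Spread: r - g = 0.13 - 0.1134 = 0.0166
Substituting: PV = $1,950.00 / 0.0166
PV = $117,469.88

$117,469.88


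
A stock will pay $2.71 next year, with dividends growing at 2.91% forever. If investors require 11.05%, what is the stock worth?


Formula: P = D1 / (r - g)
Spread: r - g = 0.1105 - 0.0291 = 0.0814
Substituting: P = $2.71 / 0.0814
P = $33.29

$33.29


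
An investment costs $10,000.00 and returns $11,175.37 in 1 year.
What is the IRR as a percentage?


Formula: IRR = C1/C0 - 1
Substituting: IRR = $11,175.37 / $10,000.00 - 1
Ratio: 1.117537 - 1 = 0.117537
IRR = 11.7537%

11.7537%


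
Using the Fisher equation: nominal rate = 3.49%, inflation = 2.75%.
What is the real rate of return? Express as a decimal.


Formula: (1 + r_real) = (1 + r_nom) / (1 + inflation)
Substituting: (1 + r_real) = 1.0349 / 1.0275
(1 + r_real) = 1.007202
r_real = 1.007202 - 1 = 0.007202

0.007202


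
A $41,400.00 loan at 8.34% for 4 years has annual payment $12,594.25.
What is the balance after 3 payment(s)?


Formula: Balance = PV*(1+r)^k - PMT*((1+r)^k - 1)/r
Growth: (1 + 0.0834)^3 = 1.271647
Accumulated factor: ((1+r)^k - 1)/r = 3.257156
Balance = $41,400.00 * 1.271647 - $12,594.25 * 3.257156
Balance = $11,624.75

$11,624.75


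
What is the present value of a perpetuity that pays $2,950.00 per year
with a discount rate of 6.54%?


Formula: PV = C / r
Substituting: PV = $2,950.00 / 0.0654
PV = $45,107.03

$45,107.03


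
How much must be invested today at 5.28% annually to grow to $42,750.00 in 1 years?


Formula: PV = FV / (1 + r)^n
Substituting: PV = $42,750.00 / (1 + 0.0528)^1
Discount factor: (1.0528)^1 = 1.0528
PV = $42,750.00 / 1.0528 = $40,606.00

$40,606.00


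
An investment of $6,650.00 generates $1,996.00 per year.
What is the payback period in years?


Formula: Payback = investment / annual cash flow
Substituting: Payback = $6,650.00 / $1,996.00
Payback = 3.3317 years

3.3317 years


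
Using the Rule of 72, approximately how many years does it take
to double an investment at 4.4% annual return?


Formula: Years ≈ 72 / r
Substituting: Years ≈ 72 / 4.4
Years ≈ 16.4

16.4 years


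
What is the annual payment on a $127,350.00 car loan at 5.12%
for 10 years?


Formula: PMT = PV * r / (1 - (1+r)^(-n))
Denominator: 1 - (1 + 0.0512)^(-10) = 0.393059
Numerator: $127,350.00 * 0.0512 = 6520.32
PMT = 6520.32 / 0.393059 = $16,588.65

$16,588.65


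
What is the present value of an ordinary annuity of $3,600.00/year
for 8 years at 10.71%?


Formula: PV = PMT * (1 - (1+r)^(-n)) / r
Discount factor: (1 + 0.1071)^(-8) = 0.443104
Bracket: 1 - 0.443104 = 0.556896
PV = $3,600.00 * 0.556896 / 0.1071 = $18,719.21

$18,719.21


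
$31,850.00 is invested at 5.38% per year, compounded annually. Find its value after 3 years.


Formula: FV = P * (1 + r)^n
Substituting: FV = $31,850.00 * (1 + 0.0538)^3
Growth factor: (1.0538)^3 = 1.170239
FV = $31,850.00 * 1.170239 = $37,272.11

$37,272.11


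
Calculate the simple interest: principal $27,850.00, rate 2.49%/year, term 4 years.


Formula: I = P * r * t
Substituting: I = $27,850.00 * 0.0249 * 4
Step: I = $27,850.00 * 0.0996
I = $2,773.86

$2,773.86


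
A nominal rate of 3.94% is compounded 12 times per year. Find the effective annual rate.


Formula: EAR = (1 + r/m)^m - 1
Period rate: r/m = 0.0394 / 12 = 0.003283
Compounding: (1 + 0.003283)^12 = 1.040119
EAR = 1.040119 - 1 = 0.040119

0.040119


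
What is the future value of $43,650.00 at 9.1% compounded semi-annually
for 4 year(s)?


Formula: FV = P * (1 + r/m)^(m*t)
Period rate: r/m = 0.091 / 2 = 0.0455
Total periods: m*t = 2 * 4 = 8
Growth factor: (1 + 0.0455)^8 = 1.427553
FV = $43,650.00 * 1.427553 = $62,312.70

$62,312.70


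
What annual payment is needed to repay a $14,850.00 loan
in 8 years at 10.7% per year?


Formula: PMT = PV * r / (1 - (1+r)^(-n))
Denominator: 1 - (1 + 0.107)^(-8) = 0.556576
Numerator: $14,850.00 * 0.107 = 1588.95
PMT = 1588.95 / 0.556576 = $2,854.87

$2,854.87


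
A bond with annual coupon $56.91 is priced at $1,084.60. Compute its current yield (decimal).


Formula: Current yield = annual coupon / price
Substituting: CY = $56.91 / $1,084.60
CY = 0.052471

0.052471


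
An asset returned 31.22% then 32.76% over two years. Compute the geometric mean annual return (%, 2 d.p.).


Formula: Geometric mean = ((1+r1)*(1+r2))^(1/2) - 1
Product: (1 + 0.3122) * (1 + 0.3276) = 1.3122 * 1.3276 = 1.742077
Square root: 1.742077^0.5 = 1.319878
Geometric mean = 1.319878 - 1 = 0.319878
As percentage: 31.99%

31.99%


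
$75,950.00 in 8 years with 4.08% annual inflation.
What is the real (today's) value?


Formula: Real value = nominal / (1 + inflation)^years
Price level: (1 + 0.0408)^8 = 1.377014
Real value = $75,950.00 / 1.377014 = $55,155.59

$55,155.59


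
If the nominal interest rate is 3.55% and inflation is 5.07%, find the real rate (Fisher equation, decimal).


Formula: (1 + r_real) = (1 + r_nom) / (1 + inflation)
Substituting: (1 + r_real) = 1.0355 / 1.0507
(1 + r_real) = 0.985533
r_real = 0.985533 - 1 = -0.014467

-0.014467


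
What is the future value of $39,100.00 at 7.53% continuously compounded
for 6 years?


Formula: FV = P * e^(r*t)
Exponent: r*t = 0.0753 * 6 = 0.4518
e^(0.4518) = 1.571138
FV = $39,100.00 * 1.571138 = $61,431.48

$61,431.48


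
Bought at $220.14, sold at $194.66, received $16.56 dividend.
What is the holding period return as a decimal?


Formula: HPR = (P1 - P0 + D) / P0
Gain: $194.66 - $220.14 + $16.56 = -$8.92
HPR = -$8.92 / $220.14 = -0.0405

-0.0405


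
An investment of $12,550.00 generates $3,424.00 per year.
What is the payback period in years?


Formula: Payback = investment / annual cash flow
Substituting: Payback = $12,550.00 / $3,424.00
Payback = 3.6653 years

3.6653 years


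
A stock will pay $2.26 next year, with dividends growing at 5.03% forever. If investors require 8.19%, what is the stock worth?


Formula: P = D1 / (r - g)
Spread: r - g = 0.0819 - 0.0503 = 0.0316
Substituting: P = $2.26 / 0.0316
P = $71.52

$71.52


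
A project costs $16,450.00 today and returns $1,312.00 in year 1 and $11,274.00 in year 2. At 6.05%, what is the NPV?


Formula: NPV = C0 + C1/(1+r) + C2/(1+r)^2
Discount C1: $1,312.00 / (1 + 0.0605) = $1,237.15
Discount C2: $11,274.00 / (1 + 0.0605)^2 = $10,024.36
NPV = -$16,450.00 + $1,237.15 + $10,024.36 = -$5,188.49

-$5,188.49


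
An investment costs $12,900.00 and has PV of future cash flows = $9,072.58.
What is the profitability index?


Formula: PI = PV(cash flows) / initial investment
Substituting: PI = $9,072.58 / $12,900.00
PI = 0.7033

0.7033


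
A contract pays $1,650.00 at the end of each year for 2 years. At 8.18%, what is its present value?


Formula: PV = PMT * (1 - (1+r)^(-n)) / r
Discount factor: (1 + 0.0818)^(-2) = 0.854488
Bracket: 1 - 0.854488 = 0.145512
PV = $1,650.00 * 0.145512 / 0.0818 = $2,935.14

$2,935.14


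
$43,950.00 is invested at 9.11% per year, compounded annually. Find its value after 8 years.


Formula: FV = P * (1 + r)^n
Substituting: FV = $43,950.00 * (1 + 0.0911)^8
Growth factor: (1.0911)^8 = 2.008706
FV = $43,950.00 * 2.008706 = $88,282.64

$88,282.64


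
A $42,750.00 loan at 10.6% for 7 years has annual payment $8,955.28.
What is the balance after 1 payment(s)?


Formula: Balance = PV*(1+r)^k - PMT*((1+r)^k - 1)/r
Growth: (1 + 0.106)^1 = 1.106
Accumulated factor: ((1+r)^k - 1)/r = 1.0
Balance = $42,750.00 * 1.106 - $8,955.28 * 1.0
Balance = $38,326.22

$38,326.22


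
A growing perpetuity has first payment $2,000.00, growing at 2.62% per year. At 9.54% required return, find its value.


Formula: PV = C / (r - g)
Spread: r - g = 0.0954 - 0.0262 = 0.0692
Substituting: PV = $2,000.00 / 0.0692
PV = $28,901.73

$28,901.73


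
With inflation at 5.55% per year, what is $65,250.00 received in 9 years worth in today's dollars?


Formula: Real value = nominal / (1 + inflation)^years
Price level: (1 + 0.0555)^9 = 1.626013
Real value = $65,250.00 / 1.626013 = $40,128.82

$40,128.82


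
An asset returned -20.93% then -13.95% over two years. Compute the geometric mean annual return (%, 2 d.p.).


Formula: Geometric mean = ((1+r1)*(1+r2))^(1/2) - 1
Product: (1 + -0.2093) * (1 + -0.1395) = 0.7907 * 0.8605 = 0.680397
Square root: 0.680397^0.5 = 0.824862
Geometric mean = 0.824862 - 1 = -0.175138
As percentage: -17.51%

-17.51%


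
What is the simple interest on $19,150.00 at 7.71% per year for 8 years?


Formula: I = P * r * t
Substituting: I = $19,150.00 * 0.0771 * 8
Step: I = $19,150.00 * 0.6168
I = $11,811.72

$11,811.72


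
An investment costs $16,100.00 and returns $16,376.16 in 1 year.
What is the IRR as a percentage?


Formula: IRR = C1/C0 - 1
Substituting: IRR = $16,376.16 / $16,100.00 - 1
Ratio: 1.017153 - 1 = 0.017153
IRR = 1.7153%

1.7153%


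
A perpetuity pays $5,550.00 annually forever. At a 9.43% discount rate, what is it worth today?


Formula: PV = C / r
Substituting: PV = $5,550.00 / 0.0943
PV = $58,854.72

$58,854.72


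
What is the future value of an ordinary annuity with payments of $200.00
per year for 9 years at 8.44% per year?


Formula: FV = PMT * ((1+r)^n - 1) / r
Growth factor: (1 + 0.0844)^9 = 2.073507
Numerator: 2.073507 - 1 = 1.073507
FV = $200.00 * 1.073507 / 0.0844 = $2,543.86

$2,543.86


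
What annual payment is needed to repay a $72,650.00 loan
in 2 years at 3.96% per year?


Formula: PMT = PV * r / (1 - (1+r)^(-n))
Denominator: 1 - (1 + 0.0396)^(-2) = 0.074732
Numerator: $72,650.00 * 0.0396 = 2876.94
PMT = 2876.94 / 0.074732 = $38,496.67

$38,496.67


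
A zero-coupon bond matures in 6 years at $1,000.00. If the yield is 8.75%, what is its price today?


Formula: Price = FV / (1 + r)^n
Substituting: Price = $1,000.00 / (1 + 0.0875)^6
Discount factor: (1.0875)^6 = 1.654153
Price = $1,000.00 / 1.654153 = $604.54

$604.54


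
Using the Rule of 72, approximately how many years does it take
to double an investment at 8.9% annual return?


Formula: Years ≈ 72 / r
Substituting: Years ≈ 72 / 8.9
Years ≈ 8.1

8.1 years


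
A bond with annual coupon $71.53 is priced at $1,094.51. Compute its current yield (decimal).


Formula: Current yield = annual coupon / price
Substituting: CY = $71.53 / $1,094.51
CY = 0.065353

0.065353


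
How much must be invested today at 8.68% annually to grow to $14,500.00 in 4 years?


Formula: PV = FV / (1 + r)^n
Substituting: PV = $14,500.00 / (1 + 0.0868)^4
Discount factor: (1.0868)^4 = 1.395078
PV = $14,500.00 / 1.395078 = $10,393.68

$10,393.68


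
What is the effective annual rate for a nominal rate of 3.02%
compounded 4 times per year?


Formula: EAR = (1 + r/m)^m - 1
Period rate: r/m = 0.0302 / 4 = 0.00755
Compounding: (1 + 0.00755)^4 = 1.030544
EAR = 1.030544 - 1 = 0.030544

0.030544


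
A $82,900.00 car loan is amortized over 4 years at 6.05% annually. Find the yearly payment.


Formula: PMT = PV * r / (1 - (1+r)^(-n))
Denominator: 1 - (1 + 0.0605)^(-4) = 0.209399
Numerator: $82,900.00 * 0.0605 = 5015.45
PMT = 5015.45 / 0.209399 = $23,951.63

$23,951.63


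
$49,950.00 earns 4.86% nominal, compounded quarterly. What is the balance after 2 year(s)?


Formula: FV = P * (1 + r/m)^(m*t)
Period rate: r/m = 0.0486 / 4 = 0.01215
Total periods: m*t = 4 * 2 = 8
Growth factor: (1 + 0.01215)^8 = 1.101435
FV = $49,950.00 * 1.101435 = $55,016.70

$55,016.70


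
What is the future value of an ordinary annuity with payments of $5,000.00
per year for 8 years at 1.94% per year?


Formula: FV = PMT * ((1+r)^n - 1) / r
Growth factor: (1 + 0.0194)^8 = 1.166157
Numerator: 1.166157 - 1 = 0.166157
FV = $5,000.00 * 0.166157 / 0.0194 = $42,823.98

$42,823.98


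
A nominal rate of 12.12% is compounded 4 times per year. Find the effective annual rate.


Formula: EAR = (1 + r/m)^m - 1
Period rate: r/m = 0.1212 / 4 = 0.0303
Compounding: (1 + 0.0303)^4 = 1.126821
EAR = 1.126821 - 1 = 0.126821

0.126821


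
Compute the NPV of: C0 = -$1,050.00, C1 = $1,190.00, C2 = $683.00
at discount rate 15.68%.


Formula: NPV = C0 + C1/(1+r) + C2/(1+r)^2
Discount C1: $1,190.00 / (1 + 0.1568) = $1,028.70
Discount C2: $683.00 / (1 + 0.1568)^2 = $510.39
NPV = -$1,050.00 + $1,028.70 + $510.39 = $489.09

$489.09


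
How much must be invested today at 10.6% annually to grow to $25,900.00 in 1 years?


Formula: PV = FV / (1 + r)^n
Substituting: PV = $25,900.00 / (1 + 0.106)^1
Discount factor: (1.106)^1 = 1.106
PV = $25,900.00 / 1.106 = $23,417.72

$23,417.72


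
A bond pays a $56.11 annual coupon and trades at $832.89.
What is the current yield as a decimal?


Formula: Current yield = annual coupon / price
Substituting: CY = $56.11 / $832.89
CY = 0.067368

0.067368


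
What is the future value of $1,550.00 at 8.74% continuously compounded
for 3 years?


Formula: FV = P * e^(r*t)
Exponent: r*t = 0.0874 * 3 = 0.2622
e^(0.2622) = 1.299786
FV = $1,550.00 * 1.299786 = $2,014.67

$2,014.67


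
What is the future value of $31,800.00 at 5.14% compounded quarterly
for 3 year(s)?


Formula: FV = P * (1 + r/m)^(m*t)
Period rate: r/m = 0.0514 / 4 = 0.01285
Total periods: m*t = 4 * 3 = 12
Growth factor: (1 + 0.01285)^12 = 1.165579
FV = $31,800.00 * 1.165579 = $37,065.40

$37,065.40


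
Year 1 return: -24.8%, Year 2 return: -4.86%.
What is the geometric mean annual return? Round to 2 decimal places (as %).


Formula: Geometric mean = ((1+r1)*(1+r2))^(1/2) - 1
Product: (1 + -0.248) * (1 + -0.0486) = 0.752 * 0.9514 = 0.715453
Square root: 0.715453^0.5 = 0.845844
Geometric mean = 0.845844 - 1 = -0.154156
As percentage: -15.42%

-15.42%


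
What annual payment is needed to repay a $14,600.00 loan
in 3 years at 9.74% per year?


Formula: PMT = PV * r / (1 - (1+r)^(-n))
Denominator: 1 - (1 + 0.0974)^(-3) = 0.243332
Numerator: $14,600.00 * 0.0974 = 1422.04
PMT = 1422.04 / 0.243332 = $5,844.02

$5,844.02


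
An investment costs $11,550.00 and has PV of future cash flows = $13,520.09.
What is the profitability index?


Formula: PI = PV(cash flows) / initial investment
Substituting: PI = $13,520.09 / $11,550.00
PI = 1.1706

1.1706


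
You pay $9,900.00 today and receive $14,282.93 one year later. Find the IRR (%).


Formula: IRR = C1/C0 - 1
Substituting: IRR = $14,282.93 / $9,900.00 - 1
Ratio: 1.44272 - 1 = 0.44272
IRR = 44.272%

44.272%


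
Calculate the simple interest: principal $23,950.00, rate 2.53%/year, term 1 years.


Formula: I = P * r * t
Substituting: I = $23,950.00 * 0.0253 * 1
Step: I = $23,950.00 * 0.0253
I = $605.94

$605.94


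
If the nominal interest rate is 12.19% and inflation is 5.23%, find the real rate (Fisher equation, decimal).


Formula: (1 + r_real) = (1 + r_nom) / (1 + inflation)
Substituting: (1 + r_real) = 1.1219 / 1.0523
(1 + r_real) = 1.066141
r_real = 1.066141 - 1 = 0.066141

0.066141


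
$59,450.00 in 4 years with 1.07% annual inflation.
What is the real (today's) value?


Formula: Real value = nominal / (1 + inflation)^years
Price level: (1 + 0.0107)^4 = 1.043492
Real value = $59,450.00 / 1.043492 = $56,972.17

$56,972.17


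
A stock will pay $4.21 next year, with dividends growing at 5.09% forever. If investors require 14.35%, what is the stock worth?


Formula: P = D1 / (r - g)
Spread: r - g = 0.1435 - 0.0509 = 0.0926
Substituting: P = $4.21 / 0.0926
P = $45.46

$45.46


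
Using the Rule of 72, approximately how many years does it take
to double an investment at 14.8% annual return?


Formula: Years ≈ 72 / r
Substituting: Years ≈ 72 / 14.8
Years ≈ 4.9

4.9 years


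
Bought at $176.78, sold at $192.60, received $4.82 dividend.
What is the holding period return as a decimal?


Formula: HPR = (P1 - P0 + D) / P0
Gain: $192.60 - $176.78 + $4.82 = $20.64
HPR = $20.64 / $176.78 = 0.1168

0.1168


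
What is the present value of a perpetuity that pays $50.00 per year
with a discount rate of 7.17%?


Formula: PV = C / r
Substituting: PV = $50.00 / 0.0717
PV = $697.35

$697.35


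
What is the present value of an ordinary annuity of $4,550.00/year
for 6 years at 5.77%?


Formula: PV = PMT * (1 - (1+r)^(-n)) / r
Discount factor: (1 + 0.0577)^(-6) = 0.714208
Bracket: 1 - 0.714208 = 0.285792
PV = $4,550.00 * 0.285792 / 0.0577 = $22,536.42

$22,536.42


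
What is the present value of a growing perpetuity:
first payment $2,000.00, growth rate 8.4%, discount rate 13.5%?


Formula: PV = C / (r - g)
Spread: r - g = 0.135 - 0.084 = 0.051
Substituting: PV = $2,000.00 / 0.051
PV = $39,215.69

$39,215.69


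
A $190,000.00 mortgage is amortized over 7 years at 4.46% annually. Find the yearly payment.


Formula: PMT = PV * r / (1 - (1+r)^(-n))
Denominator: 1 - (1 + 0.0446)^(-7) = 0.2632
Numerator: $190,000.00 * 0.0446 = 8474.0
PMT = 8474.0 / 0.2632 = $32,196.10

$32,196.10


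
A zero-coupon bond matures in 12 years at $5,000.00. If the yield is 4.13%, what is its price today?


Formula: Price = FV / (1 + r)^n
Substituting: Price = $5,000.00 / (1 + 0.0413)^12
Discount factor: (1.0413)^12 = 1.625213
Price = $5,000.00 / 1.625213 = $3,076.52

$3,076.52


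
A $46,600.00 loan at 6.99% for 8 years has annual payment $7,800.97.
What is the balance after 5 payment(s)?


Formula: Balance = PV*(1+r)^k - PMT*((1+r)^k - 1)/r
Growth: (1 + 0.0699)^5 = 1.401896
Accumulated factor: ((1+r)^k - 1)/r = 5.749592
Balance = $46,600.00 * 1.401896 - $7,800.97 * 5.749592
Balance = $20,475.98

$20,475.98


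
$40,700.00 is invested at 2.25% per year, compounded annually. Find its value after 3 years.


Formula: FV = P * (1 + r)^n
Substituting: FV = $40,700.00 * (1 + 0.0225)^3
Growth factor: (1.0225)^3 = 1.06903
FV = $40,700.00 * 1.06903 = $43,509.53

$43,509.53


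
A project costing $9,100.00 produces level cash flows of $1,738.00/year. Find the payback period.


Formula: Payback = investment / annual cash flow
Substituting: Payback = $9,100.00 / $1,738.00
Payback = 5.2359 years

5.2359 years


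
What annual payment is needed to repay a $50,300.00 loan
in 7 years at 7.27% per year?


Formula: PMT = PV * r / (1 - (1+r)^(-n))
Denominator: 1 - (1 + 0.0727)^(-7) = 0.38814
Numerator: $50,300.00 * 0.0727 = 3656.81
PMT = 3656.81 / 0.38814 = $9,421.37

$9,421.37


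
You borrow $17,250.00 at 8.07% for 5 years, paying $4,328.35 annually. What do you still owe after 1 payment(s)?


Formula: Balance = PV*(1+r)^k - PMT*((1+r)^k - 1)/r
Growth: (1 + 0.0807)^1 = 1.0807
Accumulated factor: ((1+r)^k - 1)/r = 1.0
Balance = $17,250.00 * 1.0807 - $4,328.35 * 1.0
Balance = $14,313.73

$14,313.73


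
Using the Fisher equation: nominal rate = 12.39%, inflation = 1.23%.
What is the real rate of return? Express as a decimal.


Formula: (1 + r_real) = (1 + r_nom) / (1 + inflation)
Substituting: (1 + r_real) = 1.1239 / 1.0123
(1 + r_real) = 1.110244
r_real = 1.110244 - 1 = 0.110244

0.110244


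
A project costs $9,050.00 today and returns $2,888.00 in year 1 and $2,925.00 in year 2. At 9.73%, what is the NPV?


Formula: NPV = C0 + C1/(1+r) + C2/(1+r)^2
Discount C1: $2,888.00 / (1 + 0.0973) = $2,631.91
Discount C2: $2,925.00 / (1 + 0.0973)^2 = $2,429.27
NPV = -$9,050.00 + $2,631.91 + $2,429.27 = -$3,988.82

-$3,988.82


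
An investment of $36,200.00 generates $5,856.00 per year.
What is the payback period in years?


Formula: Payback = investment / annual cash flow
Substituting: Payback = $36,200.00 / $5,856.00
Payback = 6.1817 years

6.1817 years


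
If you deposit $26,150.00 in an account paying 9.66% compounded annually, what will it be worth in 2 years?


Formula: FV = P * (1 + r)^n
Substituting: FV = $26,150.00 * (1 + 0.0966)^2
Growth factor: (1.0966)^2 = 1.202532
FV = $26,150.00 * 1.202532 = $31,446.20

$31,446.20


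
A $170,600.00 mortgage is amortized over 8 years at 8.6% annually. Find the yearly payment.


Formula: PMT = PV * r / (1 - (1+r)^(-n))
Denominator: 1 - (1 + 0.086)^(-8) = 0.483154
Numerator: $170,600.00 * 0.086 = 14671.6
PMT = 14671.6 / 0.483154 = $30,366.32

$30,366.32


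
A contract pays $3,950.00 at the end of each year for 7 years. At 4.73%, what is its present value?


Formula: PV = PMT * (1 - (1+r)^(-n)) / r
Discount factor: (1 + 0.0473)^(-7) = 0.723606
Bracket: 1 - 0.723606 = 0.276394
PV = $3,950.00 * 0.276394 / 0.0473 = $23,081.51

$23,081.51


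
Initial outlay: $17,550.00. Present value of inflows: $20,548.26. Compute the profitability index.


Formula: PI = PV(cash flows) / initial investment
Substituting: PI = $20,548.26 / $17,550.00
PI = 1.1708

1.1708


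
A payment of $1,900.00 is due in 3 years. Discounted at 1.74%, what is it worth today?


Formula: PV = FV / (1 + r)^n
Substituting: PV = $1,900.00 / (1 + 0.0174)^3
Discount factor: (1.0174)^3 = 1.053114
PV = $1,900.00 / 1.053114 = $1,804.17

$1,804.17


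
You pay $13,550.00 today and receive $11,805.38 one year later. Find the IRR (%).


Formula: IRR = C1/C0 - 1
Substituting: IRR = $11,805.38 / $13,550.00 - 1
Ratio: 0.871246 - 1 = -0.128754
IRR = -12.8754%

-12.8754%


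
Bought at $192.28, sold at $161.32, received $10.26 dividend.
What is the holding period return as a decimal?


Formula: HPR = (P1 - P0 + D) / P0
Gain: $161.32 - $192.28 + $10.26 = -$20.70
HPR = -$20.70 / $192.28 = -0.1077

-0.1077


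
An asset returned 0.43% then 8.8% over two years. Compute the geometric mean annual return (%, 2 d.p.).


Formula: Geometric mean = ((1+r1)*(1+r2))^(1/2) - 1
Product: (1 + 0.0043) * (1 + 0.088) = 1.0043 * 1.088 = 1.092678
Square root: 1.092678^0.5 = 1.045313
Geometric mean = 1.045313 - 1 = 0.045313
As percentage: 4.53%

4.53%


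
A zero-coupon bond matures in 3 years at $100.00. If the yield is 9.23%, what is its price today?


Formula: Price = FV / (1 + r)^n
Substituting: Price = $100.00 / (1 + 0.0923)^3
Discount factor: (1.0923)^3 = 1.303244
Price = $100.00 / 1.303244 = $76.73

$76.73


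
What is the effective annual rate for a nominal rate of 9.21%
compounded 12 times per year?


Formula: EAR = (1 + r/m)^m - 1
Period rate: r/m = 0.0921 / 12 = 0.007675
Compounding: (1 + 0.007675)^12 = 1.096089
EAR = 1.096089 - 1 = 0.096089

0.096089


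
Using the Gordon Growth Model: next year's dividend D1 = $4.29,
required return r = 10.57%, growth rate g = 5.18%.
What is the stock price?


Formula: P = D1 / (r - g)
Spread: r - g = 0.1057 - 0.0518 = 0.0539
Substituting: P = $4.29 / 0.0539
P = $79.59

$79.59


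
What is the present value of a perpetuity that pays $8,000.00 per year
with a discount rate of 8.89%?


Formula: PV = C / r
Substituting: PV = $8,000.00 / 0.0889
PV = $89,988.75

$89,988.75


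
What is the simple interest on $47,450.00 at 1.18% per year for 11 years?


Formula: I = P * r * t
Substituting: I = $47,450.00 * 0.0118 * 11
Step: I = $47,450.00 * 0.1298
I = $6,159.01

$6,159.01


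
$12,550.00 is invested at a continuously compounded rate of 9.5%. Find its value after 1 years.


Formula: FV = P * e^(r*t)
Exponent: r*t = 0.095 * 1 = 0.095
e^(0.095) = 1.099659
FV = $12,550.00 * 1.099659 = $13,800.72

$13,800.72


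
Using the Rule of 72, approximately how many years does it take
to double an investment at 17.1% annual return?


Formula: Years ≈ 72 / r
Substituting: Years ≈ 72 / 17.1
Years ≈ 4.2

4.2 years


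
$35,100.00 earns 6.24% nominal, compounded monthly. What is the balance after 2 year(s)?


Formula: FV = P * (1 + r/m)^(m*t)
Period rate: r/m = 0.0624 / 12 = 0.0052
Total periods: m*t = 12 * 2 = 24
Growth factor: (1 + 0.0052)^24 = 1.132556
FV = $35,100.00 * 1.132556 = $39,752.70

$39,752.70


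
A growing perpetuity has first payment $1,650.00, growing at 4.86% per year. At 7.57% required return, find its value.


Formula: PV = C / (r - g)
Spread: r - g = 0.0757 - 0.0486 = 0.0271
Substituting: PV = $1,650.00 / 0.0271
PV = $60,885.61

$60,885.61


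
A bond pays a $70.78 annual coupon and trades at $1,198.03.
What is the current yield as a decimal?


Formula: Current yield = annual coupon / price
Substituting: CY = $70.78 / $1,198.03
CY = 0.05908

0.05908


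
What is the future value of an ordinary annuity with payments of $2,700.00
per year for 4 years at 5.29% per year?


Formula: FV = PMT * ((1+r)^n - 1) / r
Growth factor: (1 + 0.0529)^4 = 1.22899
Numerator: 1.22899 - 1 = 0.22899
FV = $2,700.00 * 0.22899 / 0.0529 = $11,687.60

$11,687.60


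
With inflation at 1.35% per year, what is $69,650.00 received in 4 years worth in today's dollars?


Formula: Real value = nominal / (1 + inflation)^years
Price level: (1 + 0.0135)^4 = 1.055103
Real value = $69,650.00 / 1.055103 = $66,012.49

$66,012.49


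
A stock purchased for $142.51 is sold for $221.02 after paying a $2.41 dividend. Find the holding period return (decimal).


Formula: HPR = (P1 - P0 + D) / P0
Gain: $221.02 - $142.51 + $2.41 = $80.92
HPR = $80.92 / $142.51 = 0.5678

0.5678


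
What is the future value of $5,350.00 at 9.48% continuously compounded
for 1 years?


Formula: FV = P * e^(r*t)
Exponent: r*t = 0.0948 * 1 = 0.0948
e^(0.0948) = 1.099439
FV = $5,350.00 * 1.099439 = $5,882.00

$5,882.00


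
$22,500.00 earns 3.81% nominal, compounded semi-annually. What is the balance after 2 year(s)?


Formula: FV = P * (1 + r/m)^(m*t)
Period rate: r/m = 0.0381 / 2 = 0.01905
Total periods: m*t = 2 * 2 = 4
Growth factor: (1 + 0.01905)^4 = 1.078405
FV = $22,500.00 * 1.078405 = $24,264.12

$24,264.12


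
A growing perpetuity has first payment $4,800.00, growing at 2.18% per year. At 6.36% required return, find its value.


Formula: PV = C / (r - g)
Spread: r - g = 0.0636 - 0.0218 = 0.0418
Substituting: PV = $4,800.00 / 0.0418
PV = $114,832.54

$114,832.54


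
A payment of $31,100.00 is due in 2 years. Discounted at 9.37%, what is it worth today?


Formula: PV = FV / (1 + r)^n
Substituting: PV = $31,100.00 / (1 + 0.0937)^2
Discount factor: (1.0937)^2 = 1.19618
PV = $31,100.00 / 1.19618 = $25,999.44

$25,999.44


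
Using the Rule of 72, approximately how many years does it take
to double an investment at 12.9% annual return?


Formula: Years ≈ 72 / r
Substituting: Years ≈ 72 / 12.9
Years ≈ 5.6

5.6 years


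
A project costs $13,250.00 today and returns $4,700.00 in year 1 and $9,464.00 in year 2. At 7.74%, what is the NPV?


Formula: NPV = C0 + C1/(1+r) + C2/(1+r)^2
Discount C1: $4,700.00 / (1 + 0.0774) = $4,362.35
Discount C2: $9,464.00 / (1 + 0.0774)^2 = $8,153.06
NPV = -$13,250.00 + $4,362.35 + $8,153.06 = -$734.58

-$734.58


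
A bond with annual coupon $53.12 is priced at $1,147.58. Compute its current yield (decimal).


Formula: Current yield = annual coupon / price
Substituting: CY = $53.12 / $1,147.58
CY = 0.046289

0.046289


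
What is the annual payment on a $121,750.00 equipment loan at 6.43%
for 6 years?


Formula: PMT = PV * r / (1 - (1+r)^(-n))
Denominator: 1 - (1 + 0.0643)^(-6) = 0.311957
Numerator: $121,750.00 * 0.0643 = 7828.525
PMT = 7828.525 / 0.311957 = $25,094.89

$25,094.89


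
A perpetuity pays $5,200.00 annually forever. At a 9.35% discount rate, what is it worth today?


Formula: PV = C / r
Substituting: PV = $5,200.00 / 0.0935
PV = $55,614.97

$55,614.97


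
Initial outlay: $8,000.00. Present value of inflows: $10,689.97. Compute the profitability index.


Formula: PI = PV(cash flows) / initial investment
Substituting: PI = $10,689.97 / $8,000.00
PI = 1.3362

1.3362


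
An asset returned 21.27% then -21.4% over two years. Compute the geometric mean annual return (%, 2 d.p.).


Formula: Geometric mean = ((1+r1)*(1+r2))^(1/2) - 1
Product: (1 + 0.2127) * (1 + -0.214) = 1.2127 * 0.786 = 0.953182
Square root: 0.953182^0.5 = 0.976311
Geometric mean = 0.976311 - 1 = -0.023689
As percentage: -2.37%

-2.37%


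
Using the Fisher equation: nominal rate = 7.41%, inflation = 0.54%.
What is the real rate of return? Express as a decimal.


Formula: (1 + r_real) = (1 + r_nom) / (1 + inflation)
Substituting: (1 + r_real) = 1.0741 / 1.0054
(1 + r_real) = 1.068331
r_real = 1.068331 - 1 = 0.068331

0.068331


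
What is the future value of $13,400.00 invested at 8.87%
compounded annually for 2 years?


Formula: FV = P * (1 + r)^n
Substituting: FV = $13,400.00 * (1 + 0.0887)^2
Growth factor: (1.0887)^2 = 1.185268
FV = $13,400.00 * 1.185268 = $15,882.59

$15,882.59


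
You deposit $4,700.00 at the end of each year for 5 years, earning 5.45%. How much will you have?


Formula: FV = PMT * ((1+r)^n - 1) / r
Growth factor: (1 + 0.0545)^5 = 1.303866
Numerator: 1.303866 - 1 = 0.303866
FV = $4,700.00 * 0.303866 / 0.0545 = $26,204.95

$26,204.95


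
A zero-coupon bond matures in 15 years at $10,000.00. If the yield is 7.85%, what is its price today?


Formula: Price = FV / (1 + r)^n
Substituting: Price = $10,000.00 / (1 + 0.0785)^15
Discount factor: (1.0785)^15 = 3.106721
Price = $10,000.00 / 3.106721 = $3,218.83

$3,218.83


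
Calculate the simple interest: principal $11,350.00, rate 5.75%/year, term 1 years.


Formula: I = P * r * t
Substituting: I = $11,350.00 * 0.0575 * 1
Step: I = $11,350.00 * 0.0575
I = $652.63

$652.63


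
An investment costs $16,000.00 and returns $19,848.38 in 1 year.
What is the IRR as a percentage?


Formula: IRR = C1/C0 - 1
Substituting: IRR = $19,848.38 / $16,000.00 - 1
Ratio: 1.240524 - 1 = 0.240524
IRR = 24.0524%

24.0524%


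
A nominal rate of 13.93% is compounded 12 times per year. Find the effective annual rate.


Formula: EAR = (1 + r/m)^m - 1
Period rate: r/m = 0.1393 / 12 = 0.011608
Compounding: (1 + 0.011608)^12 = 1.148547
EAR = 1.148547 - 1 = 0.148547

0.148547


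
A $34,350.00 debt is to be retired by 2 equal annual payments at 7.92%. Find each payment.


Formula: PMT = PV * r / (1 - (1+r)^(-n))
Denominator: 1 - (1 + 0.0792)^(-2) = 0.14139
Numerator: $34,350.00 * 0.0792 = 2720.52
PMT = 2720.52 / 0.14139 = $19,241.30

$19,241.30


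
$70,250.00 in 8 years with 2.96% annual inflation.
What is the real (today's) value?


Formula: Real value = nominal / (1 + inflation)^years
Price level: (1 + 0.0296)^8 = 1.26284
Real value = $70,250.00 / 1.26284 = $55,628.59

$55,628.59


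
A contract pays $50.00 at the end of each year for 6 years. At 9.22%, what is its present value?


Formula: PV = PMT * (1 - (1+r)^(-n)) / r
Discount factor: (1 + 0.0922)^(-6) = 0.589097
Bracket: 1 - 0.589097 = 0.410903
PV = $50.00 * 0.410903 / 0.0922 = $222.83

$222.83


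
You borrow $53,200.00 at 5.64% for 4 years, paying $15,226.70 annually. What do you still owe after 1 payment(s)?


Formula: Balance = PV*(1+r)^k - PMT*((1+r)^k - 1)/r
Growth: (1 + 0.0564)^1 = 1.0564
Accumulated factor: ((1+r)^k - 1)/r = 1.0
Balance = $53,200.00 * 1.0564 - $15,226.70 * 1.0
Balance = $40,973.78

$40,973.78


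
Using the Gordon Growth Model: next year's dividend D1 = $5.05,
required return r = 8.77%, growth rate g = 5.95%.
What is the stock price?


Formula: P = D1 / (r - g)
Spread: r - g = 0.0877 - 0.0595 = 0.0282
Substituting: P = $5.05 / 0.0282
P = $179.08

$179.08


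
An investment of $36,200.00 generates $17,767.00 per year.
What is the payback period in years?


Formula: Payback = investment / annual cash flow
Substituting: Payback = $36,200.00 / $17,767.00
Payback = 2.0375 years

2.0375 years


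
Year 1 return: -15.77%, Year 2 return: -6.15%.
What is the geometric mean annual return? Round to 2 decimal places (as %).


Formula: Geometric mean = ((1+r1)*(1+r2))^(1/2) - 1
Product: (1 + -0.1577) * (1 + -0.0615) = 0.8423 * 0.9385 = 0.790499
Square root: 0.790499^0.5 = 0.8891
Geometric mean = 0.8891 - 1 = -0.1109
As percentage: -11.09%

-11.09%


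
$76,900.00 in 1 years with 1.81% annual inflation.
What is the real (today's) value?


Formula: Real value = nominal / (1 + inflation)^years
Price level: (1 + 0.0181)^1 = 1.0181
Real value = $76,900.00 / 1.0181 = $75,532.86

$75,532.86


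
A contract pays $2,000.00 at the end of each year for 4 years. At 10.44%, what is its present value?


Formula: PV = PMT * (1 - (1+r)^(-n)) / r
Discount factor: (1 + 0.1044)^(-4) = 0.672194
Bracket: 1 - 0.672194 = 0.327806
PV = $2,000.00 * 0.327806 / 0.1044 = $6,279.82

$6,279.82


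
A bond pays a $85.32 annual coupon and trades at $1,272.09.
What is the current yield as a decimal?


Formula: Current yield = annual coupon / price
Substituting: CY = $85.32 / $1,272.09
CY = 0.067071

0.067071


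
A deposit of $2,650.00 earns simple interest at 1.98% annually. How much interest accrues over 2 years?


Formula: I = P * r * t
Substituting: I = $2,650.00 * 0.0198 * 2
Step: I = $2,650.00 * 0.0396
I = $104.94

$104.94


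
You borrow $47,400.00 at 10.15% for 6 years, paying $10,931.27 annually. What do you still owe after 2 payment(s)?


Formula: Balance = PV*(1+r)^k - PMT*((1+r)^k - 1)/r
Growth: (1 + 0.1015)^2 = 1.213302
Accumulated factor: ((1+r)^k - 1)/r = 2.1015
Balance = $47,400.00 * 1.213302 - $10,931.27 * 2.1015
Balance = $34,538.46

$34,538.46


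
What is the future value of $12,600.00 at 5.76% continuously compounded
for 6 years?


Formula: FV = P * e^(r*t)
Exponent: r*t = 0.0576 * 6 = 0.3456
e^(0.3456) = 1.412837
FV = $12,600.00 * 1.412837 = $17,801.75

$17,801.75


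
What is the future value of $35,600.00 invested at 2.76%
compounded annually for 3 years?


Formula: FV = P * (1 + r)^n
Substituting: FV = $35,600.00 * (1 + 0.0276)^3
Growth factor: (1.0276)^3 = 1.085106
FV = $35,600.00 * 1.085106 = $38,629.78

$38,629.78


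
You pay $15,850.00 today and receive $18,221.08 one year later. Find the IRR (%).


Formula: IRR = C1/C0 - 1
Substituting: IRR = $18,221.08 / $15,850.00 - 1
Ratio: 1.149595 - 1 = 0.149595
IRR = 14.9595%

14.9595%


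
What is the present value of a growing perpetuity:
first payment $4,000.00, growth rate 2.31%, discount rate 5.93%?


Formula: PV = C / (r - g)
Spread: r - g = 0.0593 - 0.0231 = 0.0362
Substituting: PV = $4,000.00 / 0.0362
PV = $110,497.24

$110,497.24


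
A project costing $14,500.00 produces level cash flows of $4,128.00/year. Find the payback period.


Formula: Payback = investment / annual cash flow
Substituting: Payback = $14,500.00 / $4,128.00
Payback = 3.5126 years

3.5126 years


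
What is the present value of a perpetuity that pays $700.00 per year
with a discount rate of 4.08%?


Formula: PV = C / r
Substituting: PV = $700.00 / 0.0408
PV = $17,156.86

$17,156.86


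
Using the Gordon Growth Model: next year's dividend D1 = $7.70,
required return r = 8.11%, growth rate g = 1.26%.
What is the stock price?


Formula: P = D1 / (r - g)
Spread: r - g = 0.0811 - 0.0126 = 0.0685
Substituting: P = $7.70 / 0.0685
P = $112.41

$112.41


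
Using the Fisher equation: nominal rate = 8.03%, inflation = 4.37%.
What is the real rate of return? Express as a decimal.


Formula: (1 + r_real) = (1 + r_nom) / (1 + inflation)
Substituting: (1 + r_real) = 1.0803 / 1.0437
(1 + r_real) = 1.035068
r_real = 1.035068 - 1 = 0.035068

0.035068


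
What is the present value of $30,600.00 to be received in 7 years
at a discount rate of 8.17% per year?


Formula: PV = FV / (1 + r)^n
Substituting: PV = $30,600.00 / (1 + 0.0817)^7
Discount factor: (1.0817)^7 = 1.732797
PV = $30,600.00 / 1.732797 = $17,659.31

$17,659.31


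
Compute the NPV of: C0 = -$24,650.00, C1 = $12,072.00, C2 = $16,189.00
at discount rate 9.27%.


Formula: NPV = C0 + C1/(1+r) + C2/(1+r)^2
Discount C1: $12,072.00 / (1 + 0.0927) = $11,047.86
Discount C2: $16,189.00 / (1 + 0.0927)^2 = $13,558.70
NPV = -$24,650.00 + $11,047.86 + $13,558.70 = -$43.43

-$43.43


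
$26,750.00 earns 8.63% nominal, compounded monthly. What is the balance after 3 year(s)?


Formula: FV = P * (1 + r/m)^(m*t)
Period rate: r/m = 0.0863 / 12 = 0.007192
Total periods: m*t = 12 * 3 = 36
Growth factor: (1 + 0.007192)^36 = 1.294304
FV = $26,750.00 * 1.294304 = $34,622.65

$34,622.65


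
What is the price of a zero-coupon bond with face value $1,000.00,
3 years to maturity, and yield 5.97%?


Formula: Price = FV / (1 + r)^n
Substituting: Price = $1,000.00 / (1 + 0.0597)^3
Discount factor: (1.0597)^3 = 1.190005
Price = $1,000.00 / 1.190005 = $840.33

$840.33


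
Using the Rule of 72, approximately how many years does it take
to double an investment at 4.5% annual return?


Formula: Years ≈ 72 / r
Substituting: Years ≈ 72 / 4.5
Years ≈ 16.0

16.0 years


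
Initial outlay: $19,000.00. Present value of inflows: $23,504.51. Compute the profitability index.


Formula: PI = PV(cash flows) / initial investment
Substituting: PI = $23,504.51 / $19,000.00
PI = 1.2371

1.2371


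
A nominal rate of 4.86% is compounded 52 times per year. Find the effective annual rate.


Formula: EAR = (1 + r/m)^m - 1
Period rate: r/m = 0.0486 / 52 = 0.000935
Compounding: (1 + 0.000935)^52 = 1.049777
EAR = 1.049777 - 1 = 0.049777

0.049777


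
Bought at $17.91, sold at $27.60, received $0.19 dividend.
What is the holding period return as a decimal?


Formula: HPR = (P1 - P0 + D) / P0
Gain: $27.60 - $17.91 + $0.19 = $9.88
HPR = $9.88 / $17.91 = 0.5516

0.5516


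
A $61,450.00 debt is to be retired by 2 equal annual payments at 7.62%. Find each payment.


Formula: PMT = PV * r / (1 - (1+r)^(-n))
Denominator: 1 - (1 + 0.0762)^(-2) = 0.136596
Numerator: $61,450.00 * 0.0762 = 4682.49
PMT = 4682.49 / 0.136596 = $34,279.83

$34,279.83


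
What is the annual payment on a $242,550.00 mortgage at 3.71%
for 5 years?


Formula: PMT = PV * r / (1 - (1+r)^(-n))
Denominator: 1 - (1 + 0.0371)^(-5) = 0.166517
Numerator: $242,550.00 * 0.0371 = 8998.605
PMT = 8998.605 / 0.166517 = $54,040.21

$54,040.21


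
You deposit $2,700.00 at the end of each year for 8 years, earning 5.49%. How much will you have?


Formula: FV = PMT * ((1+r)^n - 1) / r
Growth factor: (1 + 0.0549)^8 = 1.533523
Numerator: 1.533523 - 1 = 0.533523
FV = $2,700.00 * 0.533523 / 0.0549 = $26,238.84

$26,238.84


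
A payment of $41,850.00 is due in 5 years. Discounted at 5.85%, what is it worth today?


Formula: PV = FV / (1 + r)^n
Substituting: PV = $41,850.00 / (1 + 0.0585)^5
Discount factor: (1.0585)^5 = 1.328784
PV = $41,850.00 / 1.328784 = $31,494.97

$31,494.97


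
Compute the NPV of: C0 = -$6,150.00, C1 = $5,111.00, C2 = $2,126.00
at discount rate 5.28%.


Formula: NPV = C0 + C1/(1+r) + C2/(1+r)^2
Discount C1: $5,111.00 / (1 + 0.0528) = $4,854.67
Discount C2: $2,126.00 / (1 + 0.0528)^2 = $1,918.10
NPV = -$6,150.00 + $4,854.67 + $1,918.10 = $622.77

$622.77
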